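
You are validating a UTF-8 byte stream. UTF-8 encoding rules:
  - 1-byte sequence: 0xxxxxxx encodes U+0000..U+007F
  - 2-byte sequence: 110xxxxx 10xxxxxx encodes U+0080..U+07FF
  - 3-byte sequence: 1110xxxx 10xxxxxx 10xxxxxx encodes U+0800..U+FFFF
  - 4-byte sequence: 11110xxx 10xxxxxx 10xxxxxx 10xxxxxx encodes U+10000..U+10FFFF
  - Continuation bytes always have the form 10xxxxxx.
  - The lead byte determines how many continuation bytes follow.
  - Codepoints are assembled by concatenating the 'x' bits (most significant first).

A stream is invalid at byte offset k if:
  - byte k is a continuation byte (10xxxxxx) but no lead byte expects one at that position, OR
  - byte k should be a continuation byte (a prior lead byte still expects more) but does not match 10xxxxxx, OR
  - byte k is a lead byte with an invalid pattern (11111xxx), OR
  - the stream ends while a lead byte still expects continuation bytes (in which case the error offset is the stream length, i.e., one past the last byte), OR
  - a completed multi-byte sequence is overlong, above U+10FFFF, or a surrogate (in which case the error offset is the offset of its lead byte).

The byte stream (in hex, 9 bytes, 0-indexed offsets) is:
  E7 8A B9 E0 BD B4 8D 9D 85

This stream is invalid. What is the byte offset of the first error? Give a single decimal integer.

Byte[0]=E7: 3-byte lead, need 2 cont bytes. acc=0x7
Byte[1]=8A: continuation. acc=(acc<<6)|0x0A=0x1CA
Byte[2]=B9: continuation. acc=(acc<<6)|0x39=0x72B9
Completed: cp=U+72B9 (starts at byte 0)
Byte[3]=E0: 3-byte lead, need 2 cont bytes. acc=0x0
Byte[4]=BD: continuation. acc=(acc<<6)|0x3D=0x3D
Byte[5]=B4: continuation. acc=(acc<<6)|0x34=0xF74
Completed: cp=U+0F74 (starts at byte 3)
Byte[6]=8D: INVALID lead byte (not 0xxx/110x/1110/11110)

Answer: 6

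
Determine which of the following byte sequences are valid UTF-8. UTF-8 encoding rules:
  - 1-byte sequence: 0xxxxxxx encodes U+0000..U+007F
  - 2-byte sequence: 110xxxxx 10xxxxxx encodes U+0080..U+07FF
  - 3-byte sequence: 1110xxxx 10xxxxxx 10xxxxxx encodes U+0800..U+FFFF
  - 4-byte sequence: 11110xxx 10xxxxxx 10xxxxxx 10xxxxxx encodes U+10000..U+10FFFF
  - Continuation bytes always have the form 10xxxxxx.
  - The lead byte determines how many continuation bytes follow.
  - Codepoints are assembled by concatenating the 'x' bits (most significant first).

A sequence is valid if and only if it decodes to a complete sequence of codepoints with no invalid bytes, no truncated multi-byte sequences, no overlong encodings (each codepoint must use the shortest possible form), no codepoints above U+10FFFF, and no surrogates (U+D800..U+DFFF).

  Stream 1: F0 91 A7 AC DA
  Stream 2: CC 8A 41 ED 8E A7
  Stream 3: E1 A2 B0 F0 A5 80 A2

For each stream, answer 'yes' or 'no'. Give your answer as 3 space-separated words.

Stream 1: error at byte offset 5. INVALID
Stream 2: decodes cleanly. VALID
Stream 3: decodes cleanly. VALID

Answer: no yes yes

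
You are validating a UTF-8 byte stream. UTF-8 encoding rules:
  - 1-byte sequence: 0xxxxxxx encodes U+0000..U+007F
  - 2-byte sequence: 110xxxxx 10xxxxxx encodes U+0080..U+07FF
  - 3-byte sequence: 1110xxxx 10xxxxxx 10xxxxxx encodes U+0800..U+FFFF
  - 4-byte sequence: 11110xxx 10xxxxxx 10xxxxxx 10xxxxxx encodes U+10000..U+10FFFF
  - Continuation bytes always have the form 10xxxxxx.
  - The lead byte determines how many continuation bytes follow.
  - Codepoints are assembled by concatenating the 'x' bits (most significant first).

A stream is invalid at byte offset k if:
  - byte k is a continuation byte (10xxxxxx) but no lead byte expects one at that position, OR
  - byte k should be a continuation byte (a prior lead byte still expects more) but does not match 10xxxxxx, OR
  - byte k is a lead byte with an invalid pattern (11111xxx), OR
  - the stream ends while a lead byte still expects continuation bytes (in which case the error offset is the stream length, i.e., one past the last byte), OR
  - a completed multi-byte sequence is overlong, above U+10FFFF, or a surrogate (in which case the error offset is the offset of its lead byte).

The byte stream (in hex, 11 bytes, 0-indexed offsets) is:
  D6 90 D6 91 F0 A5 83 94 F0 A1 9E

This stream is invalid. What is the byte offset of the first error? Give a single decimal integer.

Byte[0]=D6: 2-byte lead, need 1 cont bytes. acc=0x16
Byte[1]=90: continuation. acc=(acc<<6)|0x10=0x590
Completed: cp=U+0590 (starts at byte 0)
Byte[2]=D6: 2-byte lead, need 1 cont bytes. acc=0x16
Byte[3]=91: continuation. acc=(acc<<6)|0x11=0x591
Completed: cp=U+0591 (starts at byte 2)
Byte[4]=F0: 4-byte lead, need 3 cont bytes. acc=0x0
Byte[5]=A5: continuation. acc=(acc<<6)|0x25=0x25
Byte[6]=83: continuation. acc=(acc<<6)|0x03=0x943
Byte[7]=94: continuation. acc=(acc<<6)|0x14=0x250D4
Completed: cp=U+250D4 (starts at byte 4)
Byte[8]=F0: 4-byte lead, need 3 cont bytes. acc=0x0
Byte[9]=A1: continuation. acc=(acc<<6)|0x21=0x21
Byte[10]=9E: continuation. acc=(acc<<6)|0x1E=0x85E
Byte[11]: stream ended, expected continuation. INVALID

Answer: 11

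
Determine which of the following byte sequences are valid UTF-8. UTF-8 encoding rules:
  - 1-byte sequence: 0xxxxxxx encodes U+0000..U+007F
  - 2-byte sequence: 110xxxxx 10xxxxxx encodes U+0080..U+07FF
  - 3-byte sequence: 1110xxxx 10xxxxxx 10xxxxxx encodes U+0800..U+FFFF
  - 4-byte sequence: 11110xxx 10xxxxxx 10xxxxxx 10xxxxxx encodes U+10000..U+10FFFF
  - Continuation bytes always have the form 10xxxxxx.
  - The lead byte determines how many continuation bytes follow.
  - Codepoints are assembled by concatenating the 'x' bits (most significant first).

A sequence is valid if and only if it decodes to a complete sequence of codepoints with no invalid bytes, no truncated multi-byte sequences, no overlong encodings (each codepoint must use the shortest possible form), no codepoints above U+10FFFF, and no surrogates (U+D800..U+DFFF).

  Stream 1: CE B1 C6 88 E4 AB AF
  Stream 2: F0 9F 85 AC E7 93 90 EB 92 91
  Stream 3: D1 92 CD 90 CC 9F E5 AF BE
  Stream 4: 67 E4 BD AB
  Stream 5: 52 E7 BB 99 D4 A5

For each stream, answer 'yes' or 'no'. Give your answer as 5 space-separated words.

Stream 1: decodes cleanly. VALID
Stream 2: decodes cleanly. VALID
Stream 3: decodes cleanly. VALID
Stream 4: decodes cleanly. VALID
Stream 5: decodes cleanly. VALID

Answer: yes yes yes yes yes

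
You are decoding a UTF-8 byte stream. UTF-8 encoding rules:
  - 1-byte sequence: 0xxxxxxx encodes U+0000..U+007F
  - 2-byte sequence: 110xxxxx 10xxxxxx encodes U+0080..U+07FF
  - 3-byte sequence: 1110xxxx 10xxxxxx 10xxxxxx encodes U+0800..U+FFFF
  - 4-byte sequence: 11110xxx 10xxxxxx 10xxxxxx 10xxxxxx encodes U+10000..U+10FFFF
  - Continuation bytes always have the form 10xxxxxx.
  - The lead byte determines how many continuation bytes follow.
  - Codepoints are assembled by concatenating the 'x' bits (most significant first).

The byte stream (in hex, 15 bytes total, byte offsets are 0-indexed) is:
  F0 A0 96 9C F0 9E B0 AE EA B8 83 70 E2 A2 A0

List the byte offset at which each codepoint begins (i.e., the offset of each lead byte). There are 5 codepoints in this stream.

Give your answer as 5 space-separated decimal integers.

Answer: 0 4 8 11 12

Derivation:
Byte[0]=F0: 4-byte lead, need 3 cont bytes. acc=0x0
Byte[1]=A0: continuation. acc=(acc<<6)|0x20=0x20
Byte[2]=96: continuation. acc=(acc<<6)|0x16=0x816
Byte[3]=9C: continuation. acc=(acc<<6)|0x1C=0x2059C
Completed: cp=U+2059C (starts at byte 0)
Byte[4]=F0: 4-byte lead, need 3 cont bytes. acc=0x0
Byte[5]=9E: continuation. acc=(acc<<6)|0x1E=0x1E
Byte[6]=B0: continuation. acc=(acc<<6)|0x30=0x7B0
Byte[7]=AE: continuation. acc=(acc<<6)|0x2E=0x1EC2E
Completed: cp=U+1EC2E (starts at byte 4)
Byte[8]=EA: 3-byte lead, need 2 cont bytes. acc=0xA
Byte[9]=B8: continuation. acc=(acc<<6)|0x38=0x2B8
Byte[10]=83: continuation. acc=(acc<<6)|0x03=0xAE03
Completed: cp=U+AE03 (starts at byte 8)
Byte[11]=70: 1-byte ASCII. cp=U+0070
Byte[12]=E2: 3-byte lead, need 2 cont bytes. acc=0x2
Byte[13]=A2: continuation. acc=(acc<<6)|0x22=0xA2
Byte[14]=A0: continuation. acc=(acc<<6)|0x20=0x28A0
Completed: cp=U+28A0 (starts at byte 12)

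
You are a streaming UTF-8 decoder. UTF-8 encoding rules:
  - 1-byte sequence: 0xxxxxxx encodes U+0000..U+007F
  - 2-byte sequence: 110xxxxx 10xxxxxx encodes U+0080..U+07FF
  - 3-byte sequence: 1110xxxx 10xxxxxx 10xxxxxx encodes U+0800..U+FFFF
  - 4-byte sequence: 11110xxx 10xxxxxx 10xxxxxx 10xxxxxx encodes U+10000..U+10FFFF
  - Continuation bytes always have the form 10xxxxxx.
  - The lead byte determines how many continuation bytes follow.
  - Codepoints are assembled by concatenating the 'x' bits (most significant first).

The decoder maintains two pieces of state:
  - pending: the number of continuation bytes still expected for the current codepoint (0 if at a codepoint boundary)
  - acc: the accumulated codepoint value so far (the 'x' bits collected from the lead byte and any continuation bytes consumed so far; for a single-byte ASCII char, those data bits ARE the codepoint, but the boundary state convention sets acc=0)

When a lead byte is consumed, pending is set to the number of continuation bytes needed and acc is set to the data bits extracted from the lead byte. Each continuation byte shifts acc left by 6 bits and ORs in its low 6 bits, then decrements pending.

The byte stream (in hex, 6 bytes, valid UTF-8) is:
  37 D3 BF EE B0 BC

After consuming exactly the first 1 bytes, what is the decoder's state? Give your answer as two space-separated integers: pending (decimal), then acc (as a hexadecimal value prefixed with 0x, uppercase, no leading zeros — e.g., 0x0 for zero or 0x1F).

Byte[0]=37: 1-byte. pending=0, acc=0x0

Answer: 0 0x0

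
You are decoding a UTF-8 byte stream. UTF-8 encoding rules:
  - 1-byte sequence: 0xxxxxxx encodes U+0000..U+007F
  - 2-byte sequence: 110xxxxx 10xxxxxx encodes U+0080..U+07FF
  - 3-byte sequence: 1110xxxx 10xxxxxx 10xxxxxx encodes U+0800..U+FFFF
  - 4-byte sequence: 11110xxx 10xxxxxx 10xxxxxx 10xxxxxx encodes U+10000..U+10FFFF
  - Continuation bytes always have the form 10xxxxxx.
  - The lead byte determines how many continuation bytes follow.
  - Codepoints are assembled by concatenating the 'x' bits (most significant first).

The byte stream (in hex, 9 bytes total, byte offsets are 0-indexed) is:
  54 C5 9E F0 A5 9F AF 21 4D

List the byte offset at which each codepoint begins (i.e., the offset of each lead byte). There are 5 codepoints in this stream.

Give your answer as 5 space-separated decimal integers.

Byte[0]=54: 1-byte ASCII. cp=U+0054
Byte[1]=C5: 2-byte lead, need 1 cont bytes. acc=0x5
Byte[2]=9E: continuation. acc=(acc<<6)|0x1E=0x15E
Completed: cp=U+015E (starts at byte 1)
Byte[3]=F0: 4-byte lead, need 3 cont bytes. acc=0x0
Byte[4]=A5: continuation. acc=(acc<<6)|0x25=0x25
Byte[5]=9F: continuation. acc=(acc<<6)|0x1F=0x95F
Byte[6]=AF: continuation. acc=(acc<<6)|0x2F=0x257EF
Completed: cp=U+257EF (starts at byte 3)
Byte[7]=21: 1-byte ASCII. cp=U+0021
Byte[8]=4D: 1-byte ASCII. cp=U+004D

Answer: 0 1 3 7 8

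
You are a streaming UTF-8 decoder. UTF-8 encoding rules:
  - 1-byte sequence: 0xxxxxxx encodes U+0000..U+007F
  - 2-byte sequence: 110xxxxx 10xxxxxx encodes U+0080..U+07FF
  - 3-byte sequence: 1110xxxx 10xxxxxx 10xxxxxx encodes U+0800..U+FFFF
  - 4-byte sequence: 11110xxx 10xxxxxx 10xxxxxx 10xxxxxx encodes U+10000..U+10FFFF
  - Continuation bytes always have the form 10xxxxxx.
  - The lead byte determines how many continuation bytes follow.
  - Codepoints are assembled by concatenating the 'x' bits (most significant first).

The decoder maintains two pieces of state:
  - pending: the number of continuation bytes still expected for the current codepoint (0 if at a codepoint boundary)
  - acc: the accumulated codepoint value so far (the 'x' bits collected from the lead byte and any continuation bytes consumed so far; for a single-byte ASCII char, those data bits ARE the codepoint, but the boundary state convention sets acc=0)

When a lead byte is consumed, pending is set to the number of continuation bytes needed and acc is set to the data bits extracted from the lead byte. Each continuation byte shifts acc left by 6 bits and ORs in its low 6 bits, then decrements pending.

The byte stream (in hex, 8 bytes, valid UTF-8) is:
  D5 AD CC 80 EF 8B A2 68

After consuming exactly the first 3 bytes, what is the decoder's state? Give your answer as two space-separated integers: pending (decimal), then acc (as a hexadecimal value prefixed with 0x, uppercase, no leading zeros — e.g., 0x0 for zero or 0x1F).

Answer: 1 0xC

Derivation:
Byte[0]=D5: 2-byte lead. pending=1, acc=0x15
Byte[1]=AD: continuation. acc=(acc<<6)|0x2D=0x56D, pending=0
Byte[2]=CC: 2-byte lead. pending=1, acc=0xC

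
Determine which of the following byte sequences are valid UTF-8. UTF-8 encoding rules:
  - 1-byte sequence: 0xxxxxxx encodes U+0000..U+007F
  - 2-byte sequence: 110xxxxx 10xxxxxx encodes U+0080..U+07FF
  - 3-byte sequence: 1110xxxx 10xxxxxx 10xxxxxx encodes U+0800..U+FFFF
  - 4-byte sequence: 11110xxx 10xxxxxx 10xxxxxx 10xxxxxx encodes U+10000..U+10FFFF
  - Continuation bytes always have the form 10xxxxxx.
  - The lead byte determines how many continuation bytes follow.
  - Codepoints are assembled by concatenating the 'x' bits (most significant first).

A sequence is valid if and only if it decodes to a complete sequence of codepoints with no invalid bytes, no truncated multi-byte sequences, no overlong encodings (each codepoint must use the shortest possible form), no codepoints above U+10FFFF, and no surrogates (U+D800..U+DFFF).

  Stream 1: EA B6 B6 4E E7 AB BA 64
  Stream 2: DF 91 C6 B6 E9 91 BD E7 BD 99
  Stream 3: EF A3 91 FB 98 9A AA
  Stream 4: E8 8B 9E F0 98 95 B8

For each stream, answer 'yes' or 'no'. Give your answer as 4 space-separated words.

Answer: yes yes no yes

Derivation:
Stream 1: decodes cleanly. VALID
Stream 2: decodes cleanly. VALID
Stream 3: error at byte offset 3. INVALID
Stream 4: decodes cleanly. VALID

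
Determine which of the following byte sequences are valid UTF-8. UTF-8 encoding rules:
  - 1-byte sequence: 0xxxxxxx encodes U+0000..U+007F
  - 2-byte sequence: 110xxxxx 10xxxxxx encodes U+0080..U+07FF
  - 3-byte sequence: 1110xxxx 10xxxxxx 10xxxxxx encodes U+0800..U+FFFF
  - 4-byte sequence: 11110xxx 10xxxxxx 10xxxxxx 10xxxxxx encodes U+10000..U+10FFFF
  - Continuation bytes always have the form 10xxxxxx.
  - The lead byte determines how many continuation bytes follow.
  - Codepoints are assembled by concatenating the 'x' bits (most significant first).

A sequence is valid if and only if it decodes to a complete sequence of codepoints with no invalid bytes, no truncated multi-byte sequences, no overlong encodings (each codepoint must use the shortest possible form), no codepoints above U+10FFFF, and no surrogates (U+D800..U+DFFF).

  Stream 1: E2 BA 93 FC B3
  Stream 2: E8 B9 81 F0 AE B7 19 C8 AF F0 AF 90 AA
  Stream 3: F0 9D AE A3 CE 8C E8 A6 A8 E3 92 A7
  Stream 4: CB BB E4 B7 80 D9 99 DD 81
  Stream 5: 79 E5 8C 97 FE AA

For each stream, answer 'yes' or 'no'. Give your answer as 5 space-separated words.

Answer: no no yes yes no

Derivation:
Stream 1: error at byte offset 3. INVALID
Stream 2: error at byte offset 6. INVALID
Stream 3: decodes cleanly. VALID
Stream 4: decodes cleanly. VALID
Stream 5: error at byte offset 4. INVALID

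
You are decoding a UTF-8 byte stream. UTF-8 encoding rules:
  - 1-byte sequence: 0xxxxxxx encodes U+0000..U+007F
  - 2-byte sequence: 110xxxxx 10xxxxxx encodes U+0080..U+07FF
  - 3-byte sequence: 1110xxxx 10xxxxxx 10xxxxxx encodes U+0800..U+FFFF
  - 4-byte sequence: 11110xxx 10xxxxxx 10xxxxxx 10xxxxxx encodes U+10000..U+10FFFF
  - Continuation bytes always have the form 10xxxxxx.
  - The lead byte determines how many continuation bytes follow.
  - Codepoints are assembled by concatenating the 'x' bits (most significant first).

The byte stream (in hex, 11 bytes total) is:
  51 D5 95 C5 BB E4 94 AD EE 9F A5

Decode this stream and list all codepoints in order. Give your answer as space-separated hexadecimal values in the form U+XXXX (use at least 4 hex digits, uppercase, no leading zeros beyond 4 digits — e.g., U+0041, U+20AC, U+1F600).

Byte[0]=51: 1-byte ASCII. cp=U+0051
Byte[1]=D5: 2-byte lead, need 1 cont bytes. acc=0x15
Byte[2]=95: continuation. acc=(acc<<6)|0x15=0x555
Completed: cp=U+0555 (starts at byte 1)
Byte[3]=C5: 2-byte lead, need 1 cont bytes. acc=0x5
Byte[4]=BB: continuation. acc=(acc<<6)|0x3B=0x17B
Completed: cp=U+017B (starts at byte 3)
Byte[5]=E4: 3-byte lead, need 2 cont bytes. acc=0x4
Byte[6]=94: continuation. acc=(acc<<6)|0x14=0x114
Byte[7]=AD: continuation. acc=(acc<<6)|0x2D=0x452D
Completed: cp=U+452D (starts at byte 5)
Byte[8]=EE: 3-byte lead, need 2 cont bytes. acc=0xE
Byte[9]=9F: continuation. acc=(acc<<6)|0x1F=0x39F
Byte[10]=A5: continuation. acc=(acc<<6)|0x25=0xE7E5
Completed: cp=U+E7E5 (starts at byte 8)

Answer: U+0051 U+0555 U+017B U+452D U+E7E5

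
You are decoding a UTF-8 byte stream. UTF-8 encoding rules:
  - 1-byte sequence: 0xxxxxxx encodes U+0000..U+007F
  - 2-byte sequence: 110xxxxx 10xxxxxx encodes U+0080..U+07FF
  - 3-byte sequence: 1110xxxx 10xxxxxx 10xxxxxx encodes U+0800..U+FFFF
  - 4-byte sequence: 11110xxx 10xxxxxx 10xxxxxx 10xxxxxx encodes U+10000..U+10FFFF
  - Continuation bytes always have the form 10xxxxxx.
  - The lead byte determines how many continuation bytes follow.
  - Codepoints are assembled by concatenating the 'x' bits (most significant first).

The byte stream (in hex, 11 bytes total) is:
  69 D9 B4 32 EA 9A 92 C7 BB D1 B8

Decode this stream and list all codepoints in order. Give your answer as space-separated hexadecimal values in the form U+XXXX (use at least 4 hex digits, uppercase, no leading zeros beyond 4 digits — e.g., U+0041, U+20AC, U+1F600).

Byte[0]=69: 1-byte ASCII. cp=U+0069
Byte[1]=D9: 2-byte lead, need 1 cont bytes. acc=0x19
Byte[2]=B4: continuation. acc=(acc<<6)|0x34=0x674
Completed: cp=U+0674 (starts at byte 1)
Byte[3]=32: 1-byte ASCII. cp=U+0032
Byte[4]=EA: 3-byte lead, need 2 cont bytes. acc=0xA
Byte[5]=9A: continuation. acc=(acc<<6)|0x1A=0x29A
Byte[6]=92: continuation. acc=(acc<<6)|0x12=0xA692
Completed: cp=U+A692 (starts at byte 4)
Byte[7]=C7: 2-byte lead, need 1 cont bytes. acc=0x7
Byte[8]=BB: continuation. acc=(acc<<6)|0x3B=0x1FB
Completed: cp=U+01FB (starts at byte 7)
Byte[9]=D1: 2-byte lead, need 1 cont bytes. acc=0x11
Byte[10]=B8: continuation. acc=(acc<<6)|0x38=0x478
Completed: cp=U+0478 (starts at byte 9)

Answer: U+0069 U+0674 U+0032 U+A692 U+01FB U+0478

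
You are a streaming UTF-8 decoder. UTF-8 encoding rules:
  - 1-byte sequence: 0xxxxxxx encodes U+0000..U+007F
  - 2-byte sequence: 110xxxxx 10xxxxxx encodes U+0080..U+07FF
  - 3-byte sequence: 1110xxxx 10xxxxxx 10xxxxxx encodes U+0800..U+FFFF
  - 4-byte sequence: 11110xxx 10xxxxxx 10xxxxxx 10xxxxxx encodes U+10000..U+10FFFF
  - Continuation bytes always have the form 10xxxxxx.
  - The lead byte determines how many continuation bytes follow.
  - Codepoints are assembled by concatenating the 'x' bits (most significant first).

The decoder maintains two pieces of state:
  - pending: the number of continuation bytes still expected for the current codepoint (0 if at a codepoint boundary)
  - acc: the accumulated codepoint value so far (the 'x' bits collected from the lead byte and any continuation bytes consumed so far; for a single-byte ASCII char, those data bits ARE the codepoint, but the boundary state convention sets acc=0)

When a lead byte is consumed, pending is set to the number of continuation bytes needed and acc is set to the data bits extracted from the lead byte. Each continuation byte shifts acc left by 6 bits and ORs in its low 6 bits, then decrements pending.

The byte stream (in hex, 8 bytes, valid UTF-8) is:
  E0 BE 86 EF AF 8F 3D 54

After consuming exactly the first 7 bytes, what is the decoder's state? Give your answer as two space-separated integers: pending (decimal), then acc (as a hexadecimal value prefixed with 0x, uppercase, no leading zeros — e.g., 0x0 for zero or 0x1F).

Byte[0]=E0: 3-byte lead. pending=2, acc=0x0
Byte[1]=BE: continuation. acc=(acc<<6)|0x3E=0x3E, pending=1
Byte[2]=86: continuation. acc=(acc<<6)|0x06=0xF86, pending=0
Byte[3]=EF: 3-byte lead. pending=2, acc=0xF
Byte[4]=AF: continuation. acc=(acc<<6)|0x2F=0x3EF, pending=1
Byte[5]=8F: continuation. acc=(acc<<6)|0x0F=0xFBCF, pending=0
Byte[6]=3D: 1-byte. pending=0, acc=0x0

Answer: 0 0x0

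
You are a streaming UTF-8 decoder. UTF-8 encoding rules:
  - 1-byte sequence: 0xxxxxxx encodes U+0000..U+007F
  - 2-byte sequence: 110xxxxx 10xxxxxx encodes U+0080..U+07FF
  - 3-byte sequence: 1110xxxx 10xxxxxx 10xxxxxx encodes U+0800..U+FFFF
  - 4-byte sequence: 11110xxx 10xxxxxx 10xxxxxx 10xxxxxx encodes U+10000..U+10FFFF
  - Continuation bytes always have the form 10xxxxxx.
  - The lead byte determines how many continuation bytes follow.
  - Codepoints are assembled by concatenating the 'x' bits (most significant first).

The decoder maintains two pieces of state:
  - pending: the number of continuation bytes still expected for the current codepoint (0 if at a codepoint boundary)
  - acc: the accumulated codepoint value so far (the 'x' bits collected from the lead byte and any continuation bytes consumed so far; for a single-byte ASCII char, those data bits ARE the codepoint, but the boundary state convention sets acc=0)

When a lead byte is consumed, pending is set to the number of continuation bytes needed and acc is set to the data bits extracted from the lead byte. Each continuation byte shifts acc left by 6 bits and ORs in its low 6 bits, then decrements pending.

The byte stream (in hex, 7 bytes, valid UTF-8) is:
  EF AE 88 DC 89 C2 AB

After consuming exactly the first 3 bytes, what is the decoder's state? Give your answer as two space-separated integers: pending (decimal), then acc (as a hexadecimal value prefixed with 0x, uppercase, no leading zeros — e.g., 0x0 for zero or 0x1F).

Byte[0]=EF: 3-byte lead. pending=2, acc=0xF
Byte[1]=AE: continuation. acc=(acc<<6)|0x2E=0x3EE, pending=1
Byte[2]=88: continuation. acc=(acc<<6)|0x08=0xFB88, pending=0

Answer: 0 0xFB88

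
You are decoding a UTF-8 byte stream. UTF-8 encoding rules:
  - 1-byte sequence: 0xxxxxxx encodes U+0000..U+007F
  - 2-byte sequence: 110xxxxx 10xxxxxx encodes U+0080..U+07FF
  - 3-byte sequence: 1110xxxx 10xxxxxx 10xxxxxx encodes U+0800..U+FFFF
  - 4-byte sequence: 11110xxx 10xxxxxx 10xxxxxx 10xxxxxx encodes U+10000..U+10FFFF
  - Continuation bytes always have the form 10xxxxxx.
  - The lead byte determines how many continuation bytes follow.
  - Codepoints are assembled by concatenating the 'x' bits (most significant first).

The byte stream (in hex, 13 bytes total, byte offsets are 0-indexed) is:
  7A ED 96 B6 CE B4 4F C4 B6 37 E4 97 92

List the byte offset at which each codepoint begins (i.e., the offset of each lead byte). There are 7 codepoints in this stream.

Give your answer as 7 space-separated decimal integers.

Answer: 0 1 4 6 7 9 10

Derivation:
Byte[0]=7A: 1-byte ASCII. cp=U+007A
Byte[1]=ED: 3-byte lead, need 2 cont bytes. acc=0xD
Byte[2]=96: continuation. acc=(acc<<6)|0x16=0x356
Byte[3]=B6: continuation. acc=(acc<<6)|0x36=0xD5B6
Completed: cp=U+D5B6 (starts at byte 1)
Byte[4]=CE: 2-byte lead, need 1 cont bytes. acc=0xE
Byte[5]=B4: continuation. acc=(acc<<6)|0x34=0x3B4
Completed: cp=U+03B4 (starts at byte 4)
Byte[6]=4F: 1-byte ASCII. cp=U+004F
Byte[7]=C4: 2-byte lead, need 1 cont bytes. acc=0x4
Byte[8]=B6: continuation. acc=(acc<<6)|0x36=0x136
Completed: cp=U+0136 (starts at byte 7)
Byte[9]=37: 1-byte ASCII. cp=U+0037
Byte[10]=E4: 3-byte lead, need 2 cont bytes. acc=0x4
Byte[11]=97: continuation. acc=(acc<<6)|0x17=0x117
Byte[12]=92: continuation. acc=(acc<<6)|0x12=0x45D2
Completed: cp=U+45D2 (starts at byte 10)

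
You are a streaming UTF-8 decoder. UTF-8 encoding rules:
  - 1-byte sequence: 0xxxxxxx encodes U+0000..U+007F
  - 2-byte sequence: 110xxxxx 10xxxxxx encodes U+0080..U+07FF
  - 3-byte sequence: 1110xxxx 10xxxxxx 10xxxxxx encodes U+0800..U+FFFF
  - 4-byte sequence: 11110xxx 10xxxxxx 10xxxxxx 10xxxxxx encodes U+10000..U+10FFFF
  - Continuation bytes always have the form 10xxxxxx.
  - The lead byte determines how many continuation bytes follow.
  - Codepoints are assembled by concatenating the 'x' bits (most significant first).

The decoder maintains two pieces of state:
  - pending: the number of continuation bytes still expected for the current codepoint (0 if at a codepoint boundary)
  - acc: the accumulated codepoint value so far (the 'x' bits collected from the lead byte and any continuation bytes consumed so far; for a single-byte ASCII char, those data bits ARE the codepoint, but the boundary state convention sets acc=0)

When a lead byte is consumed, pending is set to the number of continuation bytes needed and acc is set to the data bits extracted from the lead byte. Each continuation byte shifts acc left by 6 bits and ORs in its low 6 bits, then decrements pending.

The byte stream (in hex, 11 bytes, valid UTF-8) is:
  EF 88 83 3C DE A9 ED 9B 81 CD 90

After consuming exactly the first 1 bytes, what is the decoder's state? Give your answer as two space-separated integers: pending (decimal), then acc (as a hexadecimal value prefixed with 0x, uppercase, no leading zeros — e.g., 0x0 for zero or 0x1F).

Answer: 2 0xF

Derivation:
Byte[0]=EF: 3-byte lead. pending=2, acc=0xF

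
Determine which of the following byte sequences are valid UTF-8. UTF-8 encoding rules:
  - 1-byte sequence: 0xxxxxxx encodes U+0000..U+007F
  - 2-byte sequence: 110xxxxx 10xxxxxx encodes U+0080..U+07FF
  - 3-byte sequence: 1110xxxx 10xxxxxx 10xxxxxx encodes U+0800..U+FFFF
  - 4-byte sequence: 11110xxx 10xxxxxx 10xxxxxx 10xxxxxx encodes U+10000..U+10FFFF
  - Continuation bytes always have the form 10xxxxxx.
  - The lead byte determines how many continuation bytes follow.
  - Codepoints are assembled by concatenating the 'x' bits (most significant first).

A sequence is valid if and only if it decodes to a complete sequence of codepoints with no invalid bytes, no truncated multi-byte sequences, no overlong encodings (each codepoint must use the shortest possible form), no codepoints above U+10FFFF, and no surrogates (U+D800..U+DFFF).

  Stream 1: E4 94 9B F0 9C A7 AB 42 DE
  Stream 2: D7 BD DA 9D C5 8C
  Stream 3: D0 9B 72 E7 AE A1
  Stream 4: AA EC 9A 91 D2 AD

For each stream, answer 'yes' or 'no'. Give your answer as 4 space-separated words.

Answer: no yes yes no

Derivation:
Stream 1: error at byte offset 9. INVALID
Stream 2: decodes cleanly. VALID
Stream 3: decodes cleanly. VALID
Stream 4: error at byte offset 0. INVALID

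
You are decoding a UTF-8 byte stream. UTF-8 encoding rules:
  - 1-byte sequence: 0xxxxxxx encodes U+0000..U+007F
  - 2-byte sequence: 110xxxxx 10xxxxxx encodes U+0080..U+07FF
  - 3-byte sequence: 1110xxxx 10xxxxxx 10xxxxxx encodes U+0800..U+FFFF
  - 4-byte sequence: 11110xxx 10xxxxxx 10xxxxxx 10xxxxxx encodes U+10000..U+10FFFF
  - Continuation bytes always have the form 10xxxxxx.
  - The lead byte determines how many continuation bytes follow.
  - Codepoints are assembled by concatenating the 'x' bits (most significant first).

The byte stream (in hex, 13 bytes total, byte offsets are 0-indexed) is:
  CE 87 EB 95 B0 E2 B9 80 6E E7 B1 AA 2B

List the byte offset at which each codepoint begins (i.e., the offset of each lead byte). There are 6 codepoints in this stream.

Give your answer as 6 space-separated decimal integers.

Answer: 0 2 5 8 9 12

Derivation:
Byte[0]=CE: 2-byte lead, need 1 cont bytes. acc=0xE
Byte[1]=87: continuation. acc=(acc<<6)|0x07=0x387
Completed: cp=U+0387 (starts at byte 0)
Byte[2]=EB: 3-byte lead, need 2 cont bytes. acc=0xB
Byte[3]=95: continuation. acc=(acc<<6)|0x15=0x2D5
Byte[4]=B0: continuation. acc=(acc<<6)|0x30=0xB570
Completed: cp=U+B570 (starts at byte 2)
Byte[5]=E2: 3-byte lead, need 2 cont bytes. acc=0x2
Byte[6]=B9: continuation. acc=(acc<<6)|0x39=0xB9
Byte[7]=80: continuation. acc=(acc<<6)|0x00=0x2E40
Completed: cp=U+2E40 (starts at byte 5)
Byte[8]=6E: 1-byte ASCII. cp=U+006E
Byte[9]=E7: 3-byte lead, need 2 cont bytes. acc=0x7
Byte[10]=B1: continuation. acc=(acc<<6)|0x31=0x1F1
Byte[11]=AA: continuation. acc=(acc<<6)|0x2A=0x7C6A
Completed: cp=U+7C6A (starts at byte 9)
Byte[12]=2B: 1-byte ASCII. cp=U+002B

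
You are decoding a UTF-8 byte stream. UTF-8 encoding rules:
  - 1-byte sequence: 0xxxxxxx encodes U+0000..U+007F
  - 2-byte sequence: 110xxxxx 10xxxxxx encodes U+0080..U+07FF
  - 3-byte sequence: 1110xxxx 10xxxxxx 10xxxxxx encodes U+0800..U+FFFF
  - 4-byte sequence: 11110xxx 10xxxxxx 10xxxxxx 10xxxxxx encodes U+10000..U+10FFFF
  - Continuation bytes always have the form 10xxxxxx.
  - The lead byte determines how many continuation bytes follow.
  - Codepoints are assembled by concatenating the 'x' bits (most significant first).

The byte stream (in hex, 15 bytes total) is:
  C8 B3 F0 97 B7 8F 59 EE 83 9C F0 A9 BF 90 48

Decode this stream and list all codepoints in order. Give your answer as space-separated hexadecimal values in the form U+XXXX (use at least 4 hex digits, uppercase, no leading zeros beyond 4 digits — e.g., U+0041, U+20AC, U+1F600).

Byte[0]=C8: 2-byte lead, need 1 cont bytes. acc=0x8
Byte[1]=B3: continuation. acc=(acc<<6)|0x33=0x233
Completed: cp=U+0233 (starts at byte 0)
Byte[2]=F0: 4-byte lead, need 3 cont bytes. acc=0x0
Byte[3]=97: continuation. acc=(acc<<6)|0x17=0x17
Byte[4]=B7: continuation. acc=(acc<<6)|0x37=0x5F7
Byte[5]=8F: continuation. acc=(acc<<6)|0x0F=0x17DCF
Completed: cp=U+17DCF (starts at byte 2)
Byte[6]=59: 1-byte ASCII. cp=U+0059
Byte[7]=EE: 3-byte lead, need 2 cont bytes. acc=0xE
Byte[8]=83: continuation. acc=(acc<<6)|0x03=0x383
Byte[9]=9C: continuation. acc=(acc<<6)|0x1C=0xE0DC
Completed: cp=U+E0DC (starts at byte 7)
Byte[10]=F0: 4-byte lead, need 3 cont bytes. acc=0x0
Byte[11]=A9: continuation. acc=(acc<<6)|0x29=0x29
Byte[12]=BF: continuation. acc=(acc<<6)|0x3F=0xA7F
Byte[13]=90: continuation. acc=(acc<<6)|0x10=0x29FD0
Completed: cp=U+29FD0 (starts at byte 10)
Byte[14]=48: 1-byte ASCII. cp=U+0048

Answer: U+0233 U+17DCF U+0059 U+E0DC U+29FD0 U+0048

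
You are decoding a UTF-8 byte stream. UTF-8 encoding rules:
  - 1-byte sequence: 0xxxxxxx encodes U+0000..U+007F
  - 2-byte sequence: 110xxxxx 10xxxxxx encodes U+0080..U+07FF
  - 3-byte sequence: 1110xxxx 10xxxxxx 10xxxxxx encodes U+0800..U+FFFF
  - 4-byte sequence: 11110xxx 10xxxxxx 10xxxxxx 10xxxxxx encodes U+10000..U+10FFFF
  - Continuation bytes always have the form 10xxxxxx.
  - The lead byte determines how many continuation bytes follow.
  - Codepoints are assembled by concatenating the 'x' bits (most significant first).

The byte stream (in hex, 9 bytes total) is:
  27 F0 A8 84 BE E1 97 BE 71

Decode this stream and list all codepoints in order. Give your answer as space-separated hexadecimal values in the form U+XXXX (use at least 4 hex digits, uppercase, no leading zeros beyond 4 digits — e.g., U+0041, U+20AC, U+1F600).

Byte[0]=27: 1-byte ASCII. cp=U+0027
Byte[1]=F0: 4-byte lead, need 3 cont bytes. acc=0x0
Byte[2]=A8: continuation. acc=(acc<<6)|0x28=0x28
Byte[3]=84: continuation. acc=(acc<<6)|0x04=0xA04
Byte[4]=BE: continuation. acc=(acc<<6)|0x3E=0x2813E
Completed: cp=U+2813E (starts at byte 1)
Byte[5]=E1: 3-byte lead, need 2 cont bytes. acc=0x1
Byte[6]=97: continuation. acc=(acc<<6)|0x17=0x57
Byte[7]=BE: continuation. acc=(acc<<6)|0x3E=0x15FE
Completed: cp=U+15FE (starts at byte 5)
Byte[8]=71: 1-byte ASCII. cp=U+0071

Answer: U+0027 U+2813E U+15FE U+0071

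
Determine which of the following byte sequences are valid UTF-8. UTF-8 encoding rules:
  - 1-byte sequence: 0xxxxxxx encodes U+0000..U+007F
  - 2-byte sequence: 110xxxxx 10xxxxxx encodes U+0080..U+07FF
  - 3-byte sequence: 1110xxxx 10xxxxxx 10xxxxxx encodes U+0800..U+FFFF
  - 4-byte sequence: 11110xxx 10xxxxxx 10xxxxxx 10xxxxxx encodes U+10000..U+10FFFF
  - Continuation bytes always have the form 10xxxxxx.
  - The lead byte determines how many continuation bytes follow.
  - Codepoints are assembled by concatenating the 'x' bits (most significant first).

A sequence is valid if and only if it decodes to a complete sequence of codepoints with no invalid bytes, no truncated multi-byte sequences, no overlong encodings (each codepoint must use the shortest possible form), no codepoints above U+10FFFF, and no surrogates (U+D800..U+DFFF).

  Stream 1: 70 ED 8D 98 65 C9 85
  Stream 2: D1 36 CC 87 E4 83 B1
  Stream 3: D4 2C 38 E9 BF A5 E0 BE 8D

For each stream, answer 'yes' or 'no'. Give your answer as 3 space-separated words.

Stream 1: decodes cleanly. VALID
Stream 2: error at byte offset 1. INVALID
Stream 3: error at byte offset 1. INVALID

Answer: yes no no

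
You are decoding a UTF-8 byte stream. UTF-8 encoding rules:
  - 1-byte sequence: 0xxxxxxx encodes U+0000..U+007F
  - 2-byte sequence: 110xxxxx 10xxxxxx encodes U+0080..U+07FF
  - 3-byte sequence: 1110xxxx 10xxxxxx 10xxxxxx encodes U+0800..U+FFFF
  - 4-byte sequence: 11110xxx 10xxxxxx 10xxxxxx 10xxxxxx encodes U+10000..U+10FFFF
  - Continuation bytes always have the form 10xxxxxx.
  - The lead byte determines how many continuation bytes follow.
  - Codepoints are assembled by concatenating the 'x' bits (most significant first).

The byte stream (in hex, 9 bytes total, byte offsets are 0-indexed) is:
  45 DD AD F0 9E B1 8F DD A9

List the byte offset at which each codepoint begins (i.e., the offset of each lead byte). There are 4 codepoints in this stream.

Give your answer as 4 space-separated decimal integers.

Answer: 0 1 3 7

Derivation:
Byte[0]=45: 1-byte ASCII. cp=U+0045
Byte[1]=DD: 2-byte lead, need 1 cont bytes. acc=0x1D
Byte[2]=AD: continuation. acc=(acc<<6)|0x2D=0x76D
Completed: cp=U+076D (starts at byte 1)
Byte[3]=F0: 4-byte lead, need 3 cont bytes. acc=0x0
Byte[4]=9E: continuation. acc=(acc<<6)|0x1E=0x1E
Byte[5]=B1: continuation. acc=(acc<<6)|0x31=0x7B1
Byte[6]=8F: continuation. acc=(acc<<6)|0x0F=0x1EC4F
Completed: cp=U+1EC4F (starts at byte 3)
Byte[7]=DD: 2-byte lead, need 1 cont bytes. acc=0x1D
Byte[8]=A9: continuation. acc=(acc<<6)|0x29=0x769
Completed: cp=U+0769 (starts at byte 7)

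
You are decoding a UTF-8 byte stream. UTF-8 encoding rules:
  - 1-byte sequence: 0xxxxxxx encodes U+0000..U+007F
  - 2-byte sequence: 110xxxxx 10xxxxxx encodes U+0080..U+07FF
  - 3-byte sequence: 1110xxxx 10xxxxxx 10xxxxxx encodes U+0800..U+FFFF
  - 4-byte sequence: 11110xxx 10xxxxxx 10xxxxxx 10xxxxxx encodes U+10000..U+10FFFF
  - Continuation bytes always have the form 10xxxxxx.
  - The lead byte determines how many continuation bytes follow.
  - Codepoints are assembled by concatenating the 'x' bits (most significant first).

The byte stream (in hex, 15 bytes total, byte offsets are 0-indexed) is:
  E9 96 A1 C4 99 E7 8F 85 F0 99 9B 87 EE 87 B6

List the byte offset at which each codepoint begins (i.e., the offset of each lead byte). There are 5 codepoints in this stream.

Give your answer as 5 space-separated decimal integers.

Byte[0]=E9: 3-byte lead, need 2 cont bytes. acc=0x9
Byte[1]=96: continuation. acc=(acc<<6)|0x16=0x256
Byte[2]=A1: continuation. acc=(acc<<6)|0x21=0x95A1
Completed: cp=U+95A1 (starts at byte 0)
Byte[3]=C4: 2-byte lead, need 1 cont bytes. acc=0x4
Byte[4]=99: continuation. acc=(acc<<6)|0x19=0x119
Completed: cp=U+0119 (starts at byte 3)
Byte[5]=E7: 3-byte lead, need 2 cont bytes. acc=0x7
Byte[6]=8F: continuation. acc=(acc<<6)|0x0F=0x1CF
Byte[7]=85: continuation. acc=(acc<<6)|0x05=0x73C5
Completed: cp=U+73C5 (starts at byte 5)
Byte[8]=F0: 4-byte lead, need 3 cont bytes. acc=0x0
Byte[9]=99: continuation. acc=(acc<<6)|0x19=0x19
Byte[10]=9B: continuation. acc=(acc<<6)|0x1B=0x65B
Byte[11]=87: continuation. acc=(acc<<6)|0x07=0x196C7
Completed: cp=U+196C7 (starts at byte 8)
Byte[12]=EE: 3-byte lead, need 2 cont bytes. acc=0xE
Byte[13]=87: continuation. acc=(acc<<6)|0x07=0x387
Byte[14]=B6: continuation. acc=(acc<<6)|0x36=0xE1F6
Completed: cp=U+E1F6 (starts at byte 12)

Answer: 0 3 5 8 12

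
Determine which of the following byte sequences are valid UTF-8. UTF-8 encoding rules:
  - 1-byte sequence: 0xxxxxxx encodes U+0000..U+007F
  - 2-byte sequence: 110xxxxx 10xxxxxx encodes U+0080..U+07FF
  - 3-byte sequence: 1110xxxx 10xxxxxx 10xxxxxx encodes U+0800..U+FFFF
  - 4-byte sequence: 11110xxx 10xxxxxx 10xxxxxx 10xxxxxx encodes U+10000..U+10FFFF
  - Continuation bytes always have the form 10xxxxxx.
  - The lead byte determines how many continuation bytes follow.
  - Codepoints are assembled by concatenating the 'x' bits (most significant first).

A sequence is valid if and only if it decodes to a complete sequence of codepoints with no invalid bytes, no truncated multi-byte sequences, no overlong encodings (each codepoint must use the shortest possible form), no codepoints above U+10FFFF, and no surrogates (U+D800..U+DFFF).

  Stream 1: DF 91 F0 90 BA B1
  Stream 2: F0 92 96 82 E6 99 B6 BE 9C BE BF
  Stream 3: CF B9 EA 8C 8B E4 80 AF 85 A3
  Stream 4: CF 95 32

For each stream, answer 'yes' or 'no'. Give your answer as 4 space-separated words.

Stream 1: decodes cleanly. VALID
Stream 2: error at byte offset 7. INVALID
Stream 3: error at byte offset 8. INVALID
Stream 4: decodes cleanly. VALID

Answer: yes no no yes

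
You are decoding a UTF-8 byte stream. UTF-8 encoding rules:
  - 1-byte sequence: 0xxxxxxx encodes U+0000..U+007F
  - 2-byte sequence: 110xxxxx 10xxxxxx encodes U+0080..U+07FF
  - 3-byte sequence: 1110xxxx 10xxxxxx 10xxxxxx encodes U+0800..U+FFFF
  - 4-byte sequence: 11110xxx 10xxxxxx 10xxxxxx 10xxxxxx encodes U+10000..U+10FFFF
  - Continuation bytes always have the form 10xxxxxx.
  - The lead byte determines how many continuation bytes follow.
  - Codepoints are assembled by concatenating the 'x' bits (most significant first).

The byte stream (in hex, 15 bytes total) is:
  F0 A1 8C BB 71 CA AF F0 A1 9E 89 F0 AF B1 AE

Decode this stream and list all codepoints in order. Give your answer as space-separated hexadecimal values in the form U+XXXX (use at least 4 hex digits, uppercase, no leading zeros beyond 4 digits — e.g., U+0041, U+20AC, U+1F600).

Byte[0]=F0: 4-byte lead, need 3 cont bytes. acc=0x0
Byte[1]=A1: continuation. acc=(acc<<6)|0x21=0x21
Byte[2]=8C: continuation. acc=(acc<<6)|0x0C=0x84C
Byte[3]=BB: continuation. acc=(acc<<6)|0x3B=0x2133B
Completed: cp=U+2133B (starts at byte 0)
Byte[4]=71: 1-byte ASCII. cp=U+0071
Byte[5]=CA: 2-byte lead, need 1 cont bytes. acc=0xA
Byte[6]=AF: continuation. acc=(acc<<6)|0x2F=0x2AF
Completed: cp=U+02AF (starts at byte 5)
Byte[7]=F0: 4-byte lead, need 3 cont bytes. acc=0x0
Byte[8]=A1: continuation. acc=(acc<<6)|0x21=0x21
Byte[9]=9E: continuation. acc=(acc<<6)|0x1E=0x85E
Byte[10]=89: continuation. acc=(acc<<6)|0x09=0x21789
Completed: cp=U+21789 (starts at byte 7)
Byte[11]=F0: 4-byte lead, need 3 cont bytes. acc=0x0
Byte[12]=AF: continuation. acc=(acc<<6)|0x2F=0x2F
Byte[13]=B1: continuation. acc=(acc<<6)|0x31=0xBF1
Byte[14]=AE: continuation. acc=(acc<<6)|0x2E=0x2FC6E
Completed: cp=U+2FC6E (starts at byte 11)

Answer: U+2133B U+0071 U+02AF U+21789 U+2FC6E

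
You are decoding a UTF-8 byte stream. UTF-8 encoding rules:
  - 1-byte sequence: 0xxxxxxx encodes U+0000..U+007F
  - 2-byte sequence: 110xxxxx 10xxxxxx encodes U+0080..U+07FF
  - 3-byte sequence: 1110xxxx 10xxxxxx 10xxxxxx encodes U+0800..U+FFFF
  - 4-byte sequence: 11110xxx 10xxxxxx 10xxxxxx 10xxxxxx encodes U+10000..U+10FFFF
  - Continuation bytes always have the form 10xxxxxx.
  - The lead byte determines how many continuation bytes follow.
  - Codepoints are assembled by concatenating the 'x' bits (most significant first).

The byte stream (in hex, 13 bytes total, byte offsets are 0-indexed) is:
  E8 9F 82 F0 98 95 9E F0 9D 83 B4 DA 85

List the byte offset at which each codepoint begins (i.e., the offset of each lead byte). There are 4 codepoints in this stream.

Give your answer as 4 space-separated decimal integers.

Byte[0]=E8: 3-byte lead, need 2 cont bytes. acc=0x8
Byte[1]=9F: continuation. acc=(acc<<6)|0x1F=0x21F
Byte[2]=82: continuation. acc=(acc<<6)|0x02=0x87C2
Completed: cp=U+87C2 (starts at byte 0)
Byte[3]=F0: 4-byte lead, need 3 cont bytes. acc=0x0
Byte[4]=98: continuation. acc=(acc<<6)|0x18=0x18
Byte[5]=95: continuation. acc=(acc<<6)|0x15=0x615
Byte[6]=9E: continuation. acc=(acc<<6)|0x1E=0x1855E
Completed: cp=U+1855E (starts at byte 3)
Byte[7]=F0: 4-byte lead, need 3 cont bytes. acc=0x0
Byte[8]=9D: continuation. acc=(acc<<6)|0x1D=0x1D
Byte[9]=83: continuation. acc=(acc<<6)|0x03=0x743
Byte[10]=B4: continuation. acc=(acc<<6)|0x34=0x1D0F4
Completed: cp=U+1D0F4 (starts at byte 7)
Byte[11]=DA: 2-byte lead, need 1 cont bytes. acc=0x1A
Byte[12]=85: continuation. acc=(acc<<6)|0x05=0x685
Completed: cp=U+0685 (starts at byte 11)

Answer: 0 3 7 11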